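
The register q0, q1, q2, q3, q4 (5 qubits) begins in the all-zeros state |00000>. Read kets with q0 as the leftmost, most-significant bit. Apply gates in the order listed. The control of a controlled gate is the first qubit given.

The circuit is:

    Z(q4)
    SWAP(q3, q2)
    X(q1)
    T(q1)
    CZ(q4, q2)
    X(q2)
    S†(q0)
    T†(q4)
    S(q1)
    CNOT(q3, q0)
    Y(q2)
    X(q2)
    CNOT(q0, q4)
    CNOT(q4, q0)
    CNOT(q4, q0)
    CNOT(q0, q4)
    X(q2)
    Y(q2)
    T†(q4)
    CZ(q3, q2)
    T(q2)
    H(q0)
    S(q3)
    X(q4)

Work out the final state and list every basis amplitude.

The final amplitudes are -sqrt(2)/2 on |01101>, -sqrt(2)/2 on |11101>, and 0 on every other basis state. Key observation: steps 11-18 multiply out to the identity, so the circuit reduces to the remaining gates.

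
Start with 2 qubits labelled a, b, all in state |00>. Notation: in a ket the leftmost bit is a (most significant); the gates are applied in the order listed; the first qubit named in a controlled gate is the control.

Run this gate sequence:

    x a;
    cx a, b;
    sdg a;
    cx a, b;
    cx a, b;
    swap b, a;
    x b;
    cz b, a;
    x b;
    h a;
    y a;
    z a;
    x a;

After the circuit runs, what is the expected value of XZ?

In the final state, XZ has expectation 1.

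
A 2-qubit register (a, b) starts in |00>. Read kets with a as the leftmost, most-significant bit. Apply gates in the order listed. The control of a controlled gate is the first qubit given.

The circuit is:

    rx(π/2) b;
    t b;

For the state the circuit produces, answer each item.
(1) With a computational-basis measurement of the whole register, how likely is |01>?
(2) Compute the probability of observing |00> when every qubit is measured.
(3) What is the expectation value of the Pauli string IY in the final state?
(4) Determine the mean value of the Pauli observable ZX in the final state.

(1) A full measurement returns |01> with probability 1/2.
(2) Outcome |00> occurs with probability 1/2.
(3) The observable IY averages to -sqrt(2)/2.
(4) The expectation value of ZX is sqrt(2)/2.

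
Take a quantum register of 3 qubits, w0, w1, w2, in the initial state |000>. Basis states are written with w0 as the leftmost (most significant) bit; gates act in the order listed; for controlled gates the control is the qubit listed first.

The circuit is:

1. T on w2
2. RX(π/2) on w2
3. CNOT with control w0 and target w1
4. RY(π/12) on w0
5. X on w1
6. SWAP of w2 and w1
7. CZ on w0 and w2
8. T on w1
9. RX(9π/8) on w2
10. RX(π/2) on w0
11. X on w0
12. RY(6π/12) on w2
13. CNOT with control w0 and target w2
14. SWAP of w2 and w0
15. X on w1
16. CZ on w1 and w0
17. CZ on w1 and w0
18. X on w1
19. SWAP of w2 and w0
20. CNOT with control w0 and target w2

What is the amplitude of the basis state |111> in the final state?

|111> carries amplitude -sqrt(6)*sqrt(sqrt(2)/4 + 1/2)*exp(I*pi/4)*sin(7*pi/16)/8 - sqrt(2)*I*sqrt(sqrt(2)/4 + 1/2)*exp(I*pi/4)*sin(7*pi/16)/8 - sqrt(2)*sqrt(1/2 - sqrt(2)/4)*exp(I*pi/4)*sin(7*pi/16)/8 - sqrt(2)*sqrt(sqrt(2)/4 + 1/2)*exp(I*pi/4)*cos(7*pi/16)/8 + sqrt(2)*I*sqrt(1/2 - sqrt(2)/4)*exp(I*pi/4)*cos(7*pi/16)/8 + sqrt(6)*sqrt(1/2 - sqrt(2)/4)*exp(I*pi/4)*cos(7*pi/16)/8 + sqrt(6)*I*sqrt(sqrt(2)/4 + 1/2)*exp(I*pi/4)*cos(7*pi/16)/8 + sqrt(6)*I*sqrt(1/2 - sqrt(2)/4)*exp(I*pi/4)*sin(7*pi/16)/8 in the final state. Key observation: steps 13-20 multiply out to the identity, so the circuit reduces to the remaining gates.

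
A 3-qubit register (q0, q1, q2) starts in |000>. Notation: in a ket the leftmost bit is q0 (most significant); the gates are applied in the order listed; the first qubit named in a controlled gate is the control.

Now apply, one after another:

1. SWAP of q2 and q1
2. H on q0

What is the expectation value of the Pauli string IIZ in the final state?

The observable IIZ averages to 1.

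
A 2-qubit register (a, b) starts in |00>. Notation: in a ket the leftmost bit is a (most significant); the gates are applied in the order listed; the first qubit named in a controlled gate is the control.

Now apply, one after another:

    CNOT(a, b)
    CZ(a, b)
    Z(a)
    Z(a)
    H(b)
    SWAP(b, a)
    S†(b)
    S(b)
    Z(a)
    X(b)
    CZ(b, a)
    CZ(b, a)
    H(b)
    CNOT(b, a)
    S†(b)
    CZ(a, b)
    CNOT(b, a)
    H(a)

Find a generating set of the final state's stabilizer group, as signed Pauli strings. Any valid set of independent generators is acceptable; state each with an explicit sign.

The final state is stabilized by the group generated by -XY, -ZZ; other independent generating sets are equally valid.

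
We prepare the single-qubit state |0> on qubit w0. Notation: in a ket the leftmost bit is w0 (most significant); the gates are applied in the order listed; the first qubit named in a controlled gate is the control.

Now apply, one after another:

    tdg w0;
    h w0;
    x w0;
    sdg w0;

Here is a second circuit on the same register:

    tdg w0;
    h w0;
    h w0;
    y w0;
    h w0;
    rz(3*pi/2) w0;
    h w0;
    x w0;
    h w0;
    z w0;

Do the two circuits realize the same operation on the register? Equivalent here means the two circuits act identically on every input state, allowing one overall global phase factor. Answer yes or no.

No, they are not equivalent — no single phase factor reconciles the two unitaries.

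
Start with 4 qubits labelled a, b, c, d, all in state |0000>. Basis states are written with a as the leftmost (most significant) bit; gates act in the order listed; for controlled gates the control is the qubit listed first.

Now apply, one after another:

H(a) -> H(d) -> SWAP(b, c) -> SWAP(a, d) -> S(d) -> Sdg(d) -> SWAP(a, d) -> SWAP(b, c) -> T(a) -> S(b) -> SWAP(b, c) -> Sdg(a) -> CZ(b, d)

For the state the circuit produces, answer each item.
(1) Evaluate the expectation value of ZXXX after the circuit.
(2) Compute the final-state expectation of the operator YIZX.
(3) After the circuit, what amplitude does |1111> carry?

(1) The expectation value of ZXXX is 0. Key observation: steps 3-8 multiply out to the identity, so the circuit reduces to the remaining gates.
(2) In the final state, YIZX has expectation -sqrt(2)/2.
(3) The final state's coefficient on |1111> equals 0.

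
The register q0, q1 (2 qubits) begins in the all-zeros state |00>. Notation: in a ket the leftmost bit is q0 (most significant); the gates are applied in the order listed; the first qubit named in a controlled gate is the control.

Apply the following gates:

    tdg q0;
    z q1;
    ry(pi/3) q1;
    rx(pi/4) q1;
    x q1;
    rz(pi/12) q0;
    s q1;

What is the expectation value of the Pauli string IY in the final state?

The observable IY averages to sqrt(3)/2.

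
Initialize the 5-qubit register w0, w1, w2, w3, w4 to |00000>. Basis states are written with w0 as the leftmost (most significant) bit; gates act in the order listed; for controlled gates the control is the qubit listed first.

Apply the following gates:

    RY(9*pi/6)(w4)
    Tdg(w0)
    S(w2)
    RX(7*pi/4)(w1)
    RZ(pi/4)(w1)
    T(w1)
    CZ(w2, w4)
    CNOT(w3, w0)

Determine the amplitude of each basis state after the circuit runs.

The resulting statevector has amplitude -sqrt(2*sqrt(2) + 4)*exp(7*I*pi/8)/4 on |00000>, sqrt(2*sqrt(2) + 4)*exp(7*I*pi/8)/4 on |00001>, sqrt(4 - 2*sqrt(2))*exp(7*I*pi/8)/4 on |01000>, -sqrt(4 - 2*sqrt(2))*exp(7*I*pi/8)/4 on |01001>, and 0 on every other basis state.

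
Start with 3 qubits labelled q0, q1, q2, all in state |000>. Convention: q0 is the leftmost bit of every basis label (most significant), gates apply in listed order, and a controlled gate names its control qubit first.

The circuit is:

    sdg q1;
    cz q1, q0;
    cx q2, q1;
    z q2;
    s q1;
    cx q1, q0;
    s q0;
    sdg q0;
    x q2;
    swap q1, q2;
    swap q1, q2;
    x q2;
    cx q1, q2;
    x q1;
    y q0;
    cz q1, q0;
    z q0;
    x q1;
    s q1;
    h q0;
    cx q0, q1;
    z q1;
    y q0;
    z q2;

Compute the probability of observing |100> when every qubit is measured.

The probability of measuring |100> is 1/2. Key observation: the block from step 9 through step 12 cancels to the identity and can be dropped.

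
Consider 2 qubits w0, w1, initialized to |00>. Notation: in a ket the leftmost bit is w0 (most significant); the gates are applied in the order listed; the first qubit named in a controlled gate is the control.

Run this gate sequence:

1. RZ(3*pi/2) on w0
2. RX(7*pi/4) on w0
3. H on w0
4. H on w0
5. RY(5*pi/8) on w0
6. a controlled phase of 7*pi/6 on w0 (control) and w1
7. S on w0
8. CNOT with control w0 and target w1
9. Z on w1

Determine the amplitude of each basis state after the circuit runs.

After the circuit, the state carries amplitude I*sqrt(1/2 - sqrt(2)/4)*exp(-3*I*pi/4)*sin(5*pi/16) - sqrt(sqrt(2)/4 + 1/2)*exp(-3*I*pi/4)*cos(5*pi/16) on |00>, 0 on |01>, 0 on |10>, I*sqrt(sqrt(2)/4 + 1/2)*exp(-3*I*pi/4)*sin(5*pi/16) - sqrt(1/2 - sqrt(2)/4)*exp(-3*I*pi/4)*cos(5*pi/16) on |11>. Key observation: steps 3-4 multiply out to the identity, so the circuit reduces to the remaining gates.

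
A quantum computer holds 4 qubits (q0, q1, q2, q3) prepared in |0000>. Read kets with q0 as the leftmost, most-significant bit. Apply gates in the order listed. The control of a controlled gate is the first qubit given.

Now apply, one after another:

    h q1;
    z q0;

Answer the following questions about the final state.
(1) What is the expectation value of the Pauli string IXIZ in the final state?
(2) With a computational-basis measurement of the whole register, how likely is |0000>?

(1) The observable IXIZ averages to 1.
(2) The probability of measuring |0000> is 1/2.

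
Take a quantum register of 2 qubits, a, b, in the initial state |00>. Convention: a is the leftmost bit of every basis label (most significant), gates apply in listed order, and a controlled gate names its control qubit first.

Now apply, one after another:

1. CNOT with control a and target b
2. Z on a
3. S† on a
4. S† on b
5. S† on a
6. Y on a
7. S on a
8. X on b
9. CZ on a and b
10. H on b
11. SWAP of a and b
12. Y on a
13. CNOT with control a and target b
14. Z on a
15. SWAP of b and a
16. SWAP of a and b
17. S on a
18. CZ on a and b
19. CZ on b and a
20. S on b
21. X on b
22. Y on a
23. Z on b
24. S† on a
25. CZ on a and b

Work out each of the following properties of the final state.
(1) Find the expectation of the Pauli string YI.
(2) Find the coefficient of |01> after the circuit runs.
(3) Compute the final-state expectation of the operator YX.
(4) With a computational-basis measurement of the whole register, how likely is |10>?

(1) In the final state, YI has expectation 0.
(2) The amplitude on |01> is sqrt(2)*I/2.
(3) In the final state, YX has expectation 1.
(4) Outcome |10> occurs with probability 1/2.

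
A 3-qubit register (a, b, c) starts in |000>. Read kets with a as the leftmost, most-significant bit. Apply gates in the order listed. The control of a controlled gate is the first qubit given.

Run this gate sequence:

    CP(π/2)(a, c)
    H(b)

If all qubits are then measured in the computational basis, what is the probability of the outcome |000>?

A full measurement returns |000> with probability 1/2.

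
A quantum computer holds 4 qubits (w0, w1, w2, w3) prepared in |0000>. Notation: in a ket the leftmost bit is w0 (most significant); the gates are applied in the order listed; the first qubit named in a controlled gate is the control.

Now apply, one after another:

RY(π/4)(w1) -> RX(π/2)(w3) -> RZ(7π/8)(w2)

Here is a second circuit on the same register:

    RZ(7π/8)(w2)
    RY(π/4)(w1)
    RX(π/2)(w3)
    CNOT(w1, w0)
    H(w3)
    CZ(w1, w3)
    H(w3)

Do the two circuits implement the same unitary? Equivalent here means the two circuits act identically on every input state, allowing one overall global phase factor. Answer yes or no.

No — the two circuits implement different unitaries, even allowing a global phase.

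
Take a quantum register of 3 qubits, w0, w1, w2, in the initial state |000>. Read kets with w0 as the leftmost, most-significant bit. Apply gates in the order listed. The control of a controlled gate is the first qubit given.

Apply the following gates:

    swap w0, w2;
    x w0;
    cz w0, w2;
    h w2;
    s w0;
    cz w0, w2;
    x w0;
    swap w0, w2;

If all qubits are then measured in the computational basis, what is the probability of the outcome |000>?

Outcome |000> occurs with probability 1/2.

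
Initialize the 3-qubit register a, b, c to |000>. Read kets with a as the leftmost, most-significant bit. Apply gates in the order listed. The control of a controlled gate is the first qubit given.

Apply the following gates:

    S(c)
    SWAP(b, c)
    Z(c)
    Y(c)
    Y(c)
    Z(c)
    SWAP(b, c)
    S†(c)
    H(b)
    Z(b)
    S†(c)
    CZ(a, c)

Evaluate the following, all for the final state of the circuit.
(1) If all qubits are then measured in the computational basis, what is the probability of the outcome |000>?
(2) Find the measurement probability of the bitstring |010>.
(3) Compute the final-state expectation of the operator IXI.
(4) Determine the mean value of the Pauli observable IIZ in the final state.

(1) A full measurement returns |000> with probability 1/2. Key observation: the block from step 1 through step 8 cancels to the identity and can be dropped.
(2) The probability of measuring |010> is 1/2.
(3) The observable IXI averages to -1.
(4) The expectation value of IIZ is 1.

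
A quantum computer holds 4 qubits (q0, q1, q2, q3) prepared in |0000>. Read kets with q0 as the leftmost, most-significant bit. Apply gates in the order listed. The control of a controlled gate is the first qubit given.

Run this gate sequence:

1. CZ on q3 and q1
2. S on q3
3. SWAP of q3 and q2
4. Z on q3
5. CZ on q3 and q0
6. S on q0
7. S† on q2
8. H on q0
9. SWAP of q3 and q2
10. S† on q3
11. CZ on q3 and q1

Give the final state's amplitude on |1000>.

The amplitude on |1000> is sqrt(2)/2.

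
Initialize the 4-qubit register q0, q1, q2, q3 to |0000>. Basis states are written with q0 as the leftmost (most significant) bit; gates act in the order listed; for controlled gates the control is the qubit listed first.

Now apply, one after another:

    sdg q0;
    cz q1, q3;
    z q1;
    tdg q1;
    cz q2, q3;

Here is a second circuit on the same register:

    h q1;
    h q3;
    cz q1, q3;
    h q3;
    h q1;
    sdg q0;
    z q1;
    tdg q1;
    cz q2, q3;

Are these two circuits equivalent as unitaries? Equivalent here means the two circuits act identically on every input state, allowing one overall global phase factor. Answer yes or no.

No, they are not equivalent — no single phase factor reconciles the two unitaries.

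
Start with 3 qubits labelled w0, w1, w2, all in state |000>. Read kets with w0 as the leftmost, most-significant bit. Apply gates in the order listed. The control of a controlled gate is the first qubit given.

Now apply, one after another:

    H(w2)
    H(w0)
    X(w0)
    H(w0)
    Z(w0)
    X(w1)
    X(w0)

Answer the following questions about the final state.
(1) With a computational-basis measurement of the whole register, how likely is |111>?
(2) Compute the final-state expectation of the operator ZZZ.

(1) The probability of measuring |111> is 1/2. Key observation: steps 2-5 multiply out to the identity, so the circuit reduces to the remaining gates.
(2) The observable ZZZ averages to 0.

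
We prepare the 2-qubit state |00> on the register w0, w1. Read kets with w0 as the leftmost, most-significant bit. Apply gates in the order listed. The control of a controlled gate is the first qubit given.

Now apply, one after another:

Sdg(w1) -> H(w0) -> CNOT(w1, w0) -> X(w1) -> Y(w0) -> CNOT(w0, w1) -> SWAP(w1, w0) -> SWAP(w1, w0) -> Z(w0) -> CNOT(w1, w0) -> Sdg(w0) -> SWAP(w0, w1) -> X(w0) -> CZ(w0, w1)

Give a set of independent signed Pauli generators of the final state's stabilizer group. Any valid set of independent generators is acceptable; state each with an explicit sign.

The stabilizer group can be generated by -XI, -IZ, among other valid generating sets.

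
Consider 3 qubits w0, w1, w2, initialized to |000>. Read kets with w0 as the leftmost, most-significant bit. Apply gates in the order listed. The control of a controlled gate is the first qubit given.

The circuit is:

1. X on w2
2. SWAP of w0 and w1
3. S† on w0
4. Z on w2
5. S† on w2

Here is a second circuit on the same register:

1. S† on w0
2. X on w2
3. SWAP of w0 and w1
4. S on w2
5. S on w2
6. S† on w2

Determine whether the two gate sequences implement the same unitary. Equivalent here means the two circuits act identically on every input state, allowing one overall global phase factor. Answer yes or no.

No — the two circuits implement different unitaries, even allowing a global phase.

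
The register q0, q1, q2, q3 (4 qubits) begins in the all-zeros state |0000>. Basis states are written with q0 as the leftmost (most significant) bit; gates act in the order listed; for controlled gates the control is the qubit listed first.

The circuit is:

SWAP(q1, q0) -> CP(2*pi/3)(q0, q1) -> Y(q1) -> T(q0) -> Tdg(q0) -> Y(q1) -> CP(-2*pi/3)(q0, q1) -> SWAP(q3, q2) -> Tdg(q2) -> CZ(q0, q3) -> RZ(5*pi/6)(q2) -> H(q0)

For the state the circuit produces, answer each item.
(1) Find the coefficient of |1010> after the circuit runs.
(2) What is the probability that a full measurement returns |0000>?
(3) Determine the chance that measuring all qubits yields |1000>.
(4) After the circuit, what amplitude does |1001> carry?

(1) The amplitude on |1010> is 0. Key observation: gates 2-7 undo each other exactly, leaving only the rest of the circuit to track.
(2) A full measurement returns |0000> with probability 1/2.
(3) The probability of measuring |1000> is 1/2.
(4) |1001> carries amplitude 0 in the final state.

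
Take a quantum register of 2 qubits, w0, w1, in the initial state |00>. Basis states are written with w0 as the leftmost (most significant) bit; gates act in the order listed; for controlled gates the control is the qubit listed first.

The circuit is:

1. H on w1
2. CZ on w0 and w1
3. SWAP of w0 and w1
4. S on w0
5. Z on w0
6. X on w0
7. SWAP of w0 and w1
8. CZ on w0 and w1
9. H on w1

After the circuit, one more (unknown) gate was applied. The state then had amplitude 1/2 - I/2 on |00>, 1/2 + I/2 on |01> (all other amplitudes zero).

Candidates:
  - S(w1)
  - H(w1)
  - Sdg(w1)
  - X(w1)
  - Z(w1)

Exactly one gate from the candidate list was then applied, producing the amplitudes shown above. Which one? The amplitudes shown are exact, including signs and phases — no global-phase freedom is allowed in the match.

The applied gate was Z(w1).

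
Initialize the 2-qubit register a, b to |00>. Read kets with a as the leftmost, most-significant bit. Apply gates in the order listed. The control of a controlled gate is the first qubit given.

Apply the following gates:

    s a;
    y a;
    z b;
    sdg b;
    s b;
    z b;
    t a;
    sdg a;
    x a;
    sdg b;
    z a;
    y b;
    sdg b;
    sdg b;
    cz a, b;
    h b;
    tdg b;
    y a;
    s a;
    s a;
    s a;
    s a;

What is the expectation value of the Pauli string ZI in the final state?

The expectation value of ZI is -1. Key observation: the block from step 19 through step 22 cancels to the identity and can be dropped.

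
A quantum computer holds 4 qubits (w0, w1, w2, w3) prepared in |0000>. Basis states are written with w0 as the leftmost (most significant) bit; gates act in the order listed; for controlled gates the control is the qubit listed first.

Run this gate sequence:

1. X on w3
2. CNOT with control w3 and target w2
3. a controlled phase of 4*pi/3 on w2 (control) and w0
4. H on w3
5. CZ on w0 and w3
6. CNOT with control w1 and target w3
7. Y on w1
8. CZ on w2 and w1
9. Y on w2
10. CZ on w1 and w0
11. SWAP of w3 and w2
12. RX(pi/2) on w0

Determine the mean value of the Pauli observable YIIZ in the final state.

The observable YIIZ averages to -1.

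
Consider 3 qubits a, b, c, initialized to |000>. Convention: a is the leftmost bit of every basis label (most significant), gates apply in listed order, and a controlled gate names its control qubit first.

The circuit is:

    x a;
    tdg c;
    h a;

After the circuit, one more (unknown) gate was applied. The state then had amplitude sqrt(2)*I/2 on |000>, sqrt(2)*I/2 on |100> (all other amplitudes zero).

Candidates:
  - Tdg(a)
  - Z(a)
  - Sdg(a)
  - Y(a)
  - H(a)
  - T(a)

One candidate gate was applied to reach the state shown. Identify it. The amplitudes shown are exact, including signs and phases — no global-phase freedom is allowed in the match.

The applied gate was Y(a).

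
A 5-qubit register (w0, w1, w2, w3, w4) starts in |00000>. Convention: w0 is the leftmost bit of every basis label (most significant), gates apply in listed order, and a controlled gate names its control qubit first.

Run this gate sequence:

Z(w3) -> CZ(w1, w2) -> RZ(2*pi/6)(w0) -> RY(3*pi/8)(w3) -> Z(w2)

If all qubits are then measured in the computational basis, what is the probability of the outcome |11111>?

The probability of measuring |11111> is 0.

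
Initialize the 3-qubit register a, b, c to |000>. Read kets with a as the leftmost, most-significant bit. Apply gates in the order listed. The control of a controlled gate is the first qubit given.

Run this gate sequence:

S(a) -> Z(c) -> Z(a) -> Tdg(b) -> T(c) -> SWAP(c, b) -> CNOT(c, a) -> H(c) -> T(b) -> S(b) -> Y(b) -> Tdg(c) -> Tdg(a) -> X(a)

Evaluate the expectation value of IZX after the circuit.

The observable IZX averages to -sqrt(2)/2.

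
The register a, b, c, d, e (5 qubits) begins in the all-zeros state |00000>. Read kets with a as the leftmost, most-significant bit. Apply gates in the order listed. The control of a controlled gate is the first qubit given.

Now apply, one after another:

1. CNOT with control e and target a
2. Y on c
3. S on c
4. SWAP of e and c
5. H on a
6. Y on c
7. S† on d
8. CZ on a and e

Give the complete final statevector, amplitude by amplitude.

The resulting statevector has amplitude -sqrt(2)*I/2 on |00101>, sqrt(2)*I/2 on |10101>, and 0 on every other basis state.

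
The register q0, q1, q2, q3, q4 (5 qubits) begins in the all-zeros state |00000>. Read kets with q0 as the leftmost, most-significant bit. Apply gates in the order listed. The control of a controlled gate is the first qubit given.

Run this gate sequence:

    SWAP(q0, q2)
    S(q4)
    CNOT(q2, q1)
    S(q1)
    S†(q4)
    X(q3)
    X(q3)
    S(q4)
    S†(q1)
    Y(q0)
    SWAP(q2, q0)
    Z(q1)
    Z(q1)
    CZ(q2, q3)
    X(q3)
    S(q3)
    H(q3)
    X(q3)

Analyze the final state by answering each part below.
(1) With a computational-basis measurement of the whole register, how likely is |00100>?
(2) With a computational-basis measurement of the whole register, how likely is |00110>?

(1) A full measurement returns |00100> with probability 1/2.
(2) Outcome |00110> occurs with probability 1/2.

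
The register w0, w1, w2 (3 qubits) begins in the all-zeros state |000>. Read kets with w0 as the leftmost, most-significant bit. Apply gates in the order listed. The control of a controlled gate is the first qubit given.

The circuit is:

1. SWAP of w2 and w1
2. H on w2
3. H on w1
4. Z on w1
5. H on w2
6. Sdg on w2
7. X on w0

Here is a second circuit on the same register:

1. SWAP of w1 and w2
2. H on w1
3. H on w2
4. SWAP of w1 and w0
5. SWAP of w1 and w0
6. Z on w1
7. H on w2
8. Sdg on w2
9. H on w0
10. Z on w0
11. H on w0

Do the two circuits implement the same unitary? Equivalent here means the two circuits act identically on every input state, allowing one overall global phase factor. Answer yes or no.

Yes, they are equivalent — the unitaries differ by at most a global phase.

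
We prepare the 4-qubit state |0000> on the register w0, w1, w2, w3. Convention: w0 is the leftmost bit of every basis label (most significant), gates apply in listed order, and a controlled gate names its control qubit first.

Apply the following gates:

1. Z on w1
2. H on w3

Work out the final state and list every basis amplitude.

The resulting statevector has amplitude sqrt(2)/2 on |0000>, sqrt(2)/2 on |0001>, and 0 on every other basis state.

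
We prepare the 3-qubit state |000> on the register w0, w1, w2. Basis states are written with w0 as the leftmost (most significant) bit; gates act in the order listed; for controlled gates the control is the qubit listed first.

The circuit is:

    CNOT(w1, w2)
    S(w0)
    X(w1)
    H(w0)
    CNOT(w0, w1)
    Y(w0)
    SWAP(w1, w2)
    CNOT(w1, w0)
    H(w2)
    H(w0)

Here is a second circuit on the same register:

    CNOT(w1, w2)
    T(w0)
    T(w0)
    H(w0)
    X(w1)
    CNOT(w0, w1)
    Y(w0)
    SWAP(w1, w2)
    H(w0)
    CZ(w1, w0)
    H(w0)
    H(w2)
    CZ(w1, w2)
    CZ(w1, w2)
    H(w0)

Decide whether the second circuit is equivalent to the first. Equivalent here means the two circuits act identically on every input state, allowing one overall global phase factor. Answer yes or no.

Yes — the two circuits implement the same unitary up to a global phase.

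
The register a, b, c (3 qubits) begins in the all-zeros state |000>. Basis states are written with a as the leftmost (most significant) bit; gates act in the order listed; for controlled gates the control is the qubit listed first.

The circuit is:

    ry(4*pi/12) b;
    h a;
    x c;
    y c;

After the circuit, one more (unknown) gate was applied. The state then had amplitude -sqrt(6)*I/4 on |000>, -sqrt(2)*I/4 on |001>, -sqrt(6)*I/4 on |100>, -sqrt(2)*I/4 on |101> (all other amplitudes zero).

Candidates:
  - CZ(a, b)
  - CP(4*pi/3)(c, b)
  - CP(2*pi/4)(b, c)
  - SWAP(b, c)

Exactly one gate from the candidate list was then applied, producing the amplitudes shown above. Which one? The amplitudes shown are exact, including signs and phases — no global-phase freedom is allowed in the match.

The applied gate was SWAP(b, c).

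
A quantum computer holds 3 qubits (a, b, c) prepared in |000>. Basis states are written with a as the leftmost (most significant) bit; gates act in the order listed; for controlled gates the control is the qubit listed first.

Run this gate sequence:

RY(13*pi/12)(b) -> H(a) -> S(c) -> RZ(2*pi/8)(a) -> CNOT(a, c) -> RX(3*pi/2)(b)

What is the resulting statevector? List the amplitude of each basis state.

After the circuit, the state carries amplitude -sqrt(3*sqrt(2) + 6)*exp(3*I*pi/8)/8 - sqrt(2 - sqrt(2))*exp(3*I*pi/8)/8 - sqrt(sqrt(2) + 2)*exp(7*I*pi/8)/8 + sqrt(6 - 3*sqrt(2))*exp(7*I*pi/8)/8 on |000>, 0 on |001>, -sqrt(6 - 3*sqrt(2))*exp(3*I*pi/8)/8 + sqrt(2 - sqrt(2))*exp(7*I*pi/8)/8 + sqrt(3*sqrt(2) + 6)*exp(7*I*pi/8)/8 + sqrt(sqrt(2) + 2)*exp(3*I*pi/8)/8 on |010>, 0 on |011>, 0 on |100>, -sqrt(3*sqrt(2) + 6)*exp(5*I*pi/8)/8 - sqrt(2 - sqrt(2))*exp(5*I*pi/8)/8 - sqrt(6 - 3*sqrt(2))*exp(I*pi/8)/8 + sqrt(sqrt(2) + 2)*exp(I*pi/8)/8 on |101>, 0 on |110>, -sqrt(6 - 3*sqrt(2))*exp(5*I*pi/8)/8 - sqrt(3*sqrt(2) + 6)*exp(I*pi/8)/8 - sqrt(2 - sqrt(2))*exp(I*pi/8)/8 + sqrt(sqrt(2) + 2)*exp(5*I*pi/8)/8 on |111>.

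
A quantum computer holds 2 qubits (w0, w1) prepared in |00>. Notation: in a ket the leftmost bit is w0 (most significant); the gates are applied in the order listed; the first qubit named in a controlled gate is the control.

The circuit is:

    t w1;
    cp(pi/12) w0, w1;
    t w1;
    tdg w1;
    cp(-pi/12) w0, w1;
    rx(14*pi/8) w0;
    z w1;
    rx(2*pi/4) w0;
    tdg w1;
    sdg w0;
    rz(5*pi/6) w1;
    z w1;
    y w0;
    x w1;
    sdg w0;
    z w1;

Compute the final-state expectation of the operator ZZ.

The observable ZZ averages to sqrt(2)/2.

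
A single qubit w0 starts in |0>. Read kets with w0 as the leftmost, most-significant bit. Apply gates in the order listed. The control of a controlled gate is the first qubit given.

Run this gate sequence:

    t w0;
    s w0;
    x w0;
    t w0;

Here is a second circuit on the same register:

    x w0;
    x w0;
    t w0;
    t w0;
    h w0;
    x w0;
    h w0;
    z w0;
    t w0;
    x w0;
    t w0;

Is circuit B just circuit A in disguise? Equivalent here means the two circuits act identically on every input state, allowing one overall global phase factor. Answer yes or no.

Yes: on every input state the two circuits agree up to one overall phase factor.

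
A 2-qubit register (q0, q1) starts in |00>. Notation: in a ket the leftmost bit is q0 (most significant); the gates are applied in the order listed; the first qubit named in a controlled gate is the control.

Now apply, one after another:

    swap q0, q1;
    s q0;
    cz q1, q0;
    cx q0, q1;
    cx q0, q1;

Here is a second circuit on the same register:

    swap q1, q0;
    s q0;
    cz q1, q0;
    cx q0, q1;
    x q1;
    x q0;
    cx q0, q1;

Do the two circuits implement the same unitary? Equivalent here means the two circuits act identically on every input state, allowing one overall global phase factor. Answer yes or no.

No, they are not equivalent — no single phase factor reconciles the two unitaries.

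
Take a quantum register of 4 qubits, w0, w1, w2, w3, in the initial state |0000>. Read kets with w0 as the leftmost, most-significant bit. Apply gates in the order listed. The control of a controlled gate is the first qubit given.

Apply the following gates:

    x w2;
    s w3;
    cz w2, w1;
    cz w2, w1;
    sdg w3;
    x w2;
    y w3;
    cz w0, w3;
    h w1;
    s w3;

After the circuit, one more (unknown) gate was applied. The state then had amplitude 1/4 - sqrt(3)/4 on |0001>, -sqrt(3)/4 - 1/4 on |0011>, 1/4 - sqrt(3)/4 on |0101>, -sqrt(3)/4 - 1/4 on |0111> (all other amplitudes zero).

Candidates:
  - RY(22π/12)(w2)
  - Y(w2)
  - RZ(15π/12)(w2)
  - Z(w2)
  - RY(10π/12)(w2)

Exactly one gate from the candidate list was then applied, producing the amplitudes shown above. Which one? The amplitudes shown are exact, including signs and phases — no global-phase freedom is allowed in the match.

It was RY(10π/12)(w2) that produced the state shown.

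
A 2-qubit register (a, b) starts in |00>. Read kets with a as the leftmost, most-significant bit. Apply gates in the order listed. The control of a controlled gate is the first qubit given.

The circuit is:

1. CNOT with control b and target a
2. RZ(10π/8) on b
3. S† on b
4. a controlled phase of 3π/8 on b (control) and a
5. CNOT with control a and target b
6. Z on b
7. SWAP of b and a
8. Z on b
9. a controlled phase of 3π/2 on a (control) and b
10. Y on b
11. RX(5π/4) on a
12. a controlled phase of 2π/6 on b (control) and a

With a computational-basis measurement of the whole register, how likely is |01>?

Outcome |01> occurs with probability 1/2 - sqrt(2)/4.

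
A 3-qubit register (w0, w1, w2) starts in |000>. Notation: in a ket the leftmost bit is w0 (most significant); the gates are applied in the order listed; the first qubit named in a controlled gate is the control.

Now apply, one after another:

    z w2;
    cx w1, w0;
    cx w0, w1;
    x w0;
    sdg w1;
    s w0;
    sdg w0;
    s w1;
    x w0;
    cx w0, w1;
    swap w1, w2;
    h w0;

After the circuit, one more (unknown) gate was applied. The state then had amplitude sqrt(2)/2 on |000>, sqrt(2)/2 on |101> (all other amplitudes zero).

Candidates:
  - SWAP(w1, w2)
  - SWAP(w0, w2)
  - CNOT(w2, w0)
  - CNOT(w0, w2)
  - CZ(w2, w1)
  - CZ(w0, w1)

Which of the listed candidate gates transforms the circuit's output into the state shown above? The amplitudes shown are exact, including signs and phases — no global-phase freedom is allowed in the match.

The applied gate was CNOT(w0, w2). Key observation: steps 3-10 multiply out to the identity, so the circuit reduces to the remaining gates.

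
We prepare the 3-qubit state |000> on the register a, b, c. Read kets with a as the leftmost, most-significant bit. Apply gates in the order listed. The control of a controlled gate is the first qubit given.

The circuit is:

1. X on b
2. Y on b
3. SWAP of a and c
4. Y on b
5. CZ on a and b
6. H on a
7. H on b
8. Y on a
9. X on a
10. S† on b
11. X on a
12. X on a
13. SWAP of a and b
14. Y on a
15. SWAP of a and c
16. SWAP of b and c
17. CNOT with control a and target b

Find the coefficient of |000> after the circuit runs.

The amplitude on |000> is I/2. Key observation: the block from step 11 through step 12 cancels to the identity and can be dropped.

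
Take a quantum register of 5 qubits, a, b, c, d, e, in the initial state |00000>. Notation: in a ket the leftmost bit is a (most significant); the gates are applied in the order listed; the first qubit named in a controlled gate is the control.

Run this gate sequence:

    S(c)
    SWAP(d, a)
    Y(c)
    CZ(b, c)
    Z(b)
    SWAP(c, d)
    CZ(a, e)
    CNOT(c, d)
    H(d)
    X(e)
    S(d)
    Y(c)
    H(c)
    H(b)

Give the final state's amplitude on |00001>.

|00001> carries amplitude -sqrt(2)/4 in the final state.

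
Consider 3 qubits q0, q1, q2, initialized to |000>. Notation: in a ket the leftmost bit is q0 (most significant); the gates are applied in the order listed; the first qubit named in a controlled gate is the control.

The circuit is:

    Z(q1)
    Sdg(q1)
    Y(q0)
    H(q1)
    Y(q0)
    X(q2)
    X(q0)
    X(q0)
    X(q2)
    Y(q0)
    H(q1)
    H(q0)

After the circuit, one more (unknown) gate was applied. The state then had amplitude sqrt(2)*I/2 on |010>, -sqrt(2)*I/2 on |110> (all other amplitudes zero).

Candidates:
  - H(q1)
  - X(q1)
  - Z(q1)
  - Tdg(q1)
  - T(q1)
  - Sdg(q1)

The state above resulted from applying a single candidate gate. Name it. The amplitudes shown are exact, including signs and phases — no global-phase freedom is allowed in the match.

The applied gate was X(q1). Key observation: steps 4-11 multiply out to the identity, so the circuit reduces to the remaining gates.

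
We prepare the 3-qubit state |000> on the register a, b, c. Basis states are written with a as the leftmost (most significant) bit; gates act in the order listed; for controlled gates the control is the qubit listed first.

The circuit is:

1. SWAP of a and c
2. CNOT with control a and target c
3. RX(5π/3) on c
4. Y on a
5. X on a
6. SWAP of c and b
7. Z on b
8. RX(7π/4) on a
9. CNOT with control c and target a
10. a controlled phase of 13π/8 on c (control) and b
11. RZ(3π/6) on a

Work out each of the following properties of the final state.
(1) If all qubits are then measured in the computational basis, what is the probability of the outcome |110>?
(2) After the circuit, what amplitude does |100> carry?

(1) The probability of measuring |110> is 1/8 - sqrt(2)/16.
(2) The final state's coefficient on |100> equals -sqrt(6 - 3*sqrt(2))*exp(I*pi/4)/4.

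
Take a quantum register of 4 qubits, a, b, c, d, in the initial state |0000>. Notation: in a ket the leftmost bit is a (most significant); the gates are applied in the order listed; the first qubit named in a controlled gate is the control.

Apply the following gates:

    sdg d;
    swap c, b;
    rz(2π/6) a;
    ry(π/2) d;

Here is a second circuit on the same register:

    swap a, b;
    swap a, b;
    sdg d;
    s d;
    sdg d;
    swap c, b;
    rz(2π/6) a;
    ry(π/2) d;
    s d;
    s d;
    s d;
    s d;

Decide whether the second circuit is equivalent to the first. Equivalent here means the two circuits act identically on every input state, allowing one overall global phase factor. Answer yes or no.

Yes — the two circuits implement the same unitary up to a global phase.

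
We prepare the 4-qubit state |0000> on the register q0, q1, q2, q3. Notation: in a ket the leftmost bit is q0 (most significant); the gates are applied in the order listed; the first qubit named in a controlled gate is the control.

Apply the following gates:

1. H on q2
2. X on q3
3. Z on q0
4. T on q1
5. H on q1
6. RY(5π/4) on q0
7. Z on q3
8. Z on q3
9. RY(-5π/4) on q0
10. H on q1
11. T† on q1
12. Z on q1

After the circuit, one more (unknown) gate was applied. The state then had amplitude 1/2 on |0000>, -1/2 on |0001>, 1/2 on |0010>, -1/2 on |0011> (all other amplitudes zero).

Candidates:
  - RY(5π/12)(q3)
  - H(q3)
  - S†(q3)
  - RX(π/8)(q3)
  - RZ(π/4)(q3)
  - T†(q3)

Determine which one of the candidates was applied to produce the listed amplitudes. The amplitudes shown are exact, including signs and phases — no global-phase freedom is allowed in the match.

The unique candidate consistent with the amplitudes is H(q3). Key observation: gates 4-11 undo each other exactly, leaving only the rest of the circuit to track.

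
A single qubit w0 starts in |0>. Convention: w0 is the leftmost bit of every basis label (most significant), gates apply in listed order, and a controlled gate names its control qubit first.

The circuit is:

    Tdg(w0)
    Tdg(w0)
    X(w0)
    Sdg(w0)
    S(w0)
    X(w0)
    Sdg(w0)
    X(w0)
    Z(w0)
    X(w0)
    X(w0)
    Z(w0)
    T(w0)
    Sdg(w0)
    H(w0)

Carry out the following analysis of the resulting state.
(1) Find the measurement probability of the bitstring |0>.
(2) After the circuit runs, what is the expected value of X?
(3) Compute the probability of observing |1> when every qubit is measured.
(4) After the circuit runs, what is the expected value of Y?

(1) The probability of measuring |0> is 1/2.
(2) The observable X averages to -1.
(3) A full measurement returns |1> with probability 1/2.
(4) In the final state, Y has expectation 0.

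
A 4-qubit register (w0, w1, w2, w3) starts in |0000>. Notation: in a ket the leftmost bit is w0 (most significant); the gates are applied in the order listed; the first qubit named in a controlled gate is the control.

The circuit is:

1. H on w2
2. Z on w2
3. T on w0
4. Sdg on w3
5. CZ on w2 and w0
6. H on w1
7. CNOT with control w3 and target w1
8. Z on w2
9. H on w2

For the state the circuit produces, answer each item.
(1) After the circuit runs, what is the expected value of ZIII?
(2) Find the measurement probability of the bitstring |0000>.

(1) The observable ZIII averages to 1.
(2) The probability of measuring |0000> is 1/2.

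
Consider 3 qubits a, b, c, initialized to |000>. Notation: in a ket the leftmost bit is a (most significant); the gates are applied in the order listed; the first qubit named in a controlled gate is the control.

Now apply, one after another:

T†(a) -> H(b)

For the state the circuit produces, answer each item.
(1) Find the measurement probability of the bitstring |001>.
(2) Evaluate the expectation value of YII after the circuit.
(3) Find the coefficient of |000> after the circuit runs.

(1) A full measurement returns |001> with probability 0.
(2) The observable YII averages to 0.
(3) The amplitude on |000> is sqrt(2)/2.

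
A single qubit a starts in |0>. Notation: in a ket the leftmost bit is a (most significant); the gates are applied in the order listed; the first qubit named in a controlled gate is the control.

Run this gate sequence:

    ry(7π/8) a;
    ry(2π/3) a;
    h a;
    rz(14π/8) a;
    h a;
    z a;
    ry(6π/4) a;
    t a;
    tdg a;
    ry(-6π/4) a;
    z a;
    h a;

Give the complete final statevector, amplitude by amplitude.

The resulting statevector has amplitude sqrt(2)*exp(-7*I*pi/8)*sin(7*pi/16)/4 + sqrt(6)*exp(-7*I*pi/8)*cos(7*pi/16)/4 + sqrt(2)*exp(-7*I*pi/8)*cos(7*pi/16)/4 - sqrt(6)*exp(-7*I*pi/8)*sin(7*pi/16)/4 on |0>, -sqrt(6)*exp(7*I*pi/8)*sin(7*pi/16)/4 - sqrt(2)*exp(7*I*pi/8)*sin(7*pi/16)/4 - sqrt(6)*exp(7*I*pi/8)*cos(7*pi/16)/4 + sqrt(2)*exp(7*I*pi/8)*cos(7*pi/16)/4 on |1>. Key observation: steps 5-12 multiply out to the identity, so the circuit reduces to the remaining gates.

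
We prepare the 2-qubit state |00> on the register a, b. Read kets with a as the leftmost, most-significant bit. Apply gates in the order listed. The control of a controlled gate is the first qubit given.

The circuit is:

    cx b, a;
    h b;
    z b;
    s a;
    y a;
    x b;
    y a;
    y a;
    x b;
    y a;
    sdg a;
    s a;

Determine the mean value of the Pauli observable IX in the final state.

In the final state, IX has expectation -1. Key observation: the block from step 4 through step 11 cancels to the identity and can be dropped.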